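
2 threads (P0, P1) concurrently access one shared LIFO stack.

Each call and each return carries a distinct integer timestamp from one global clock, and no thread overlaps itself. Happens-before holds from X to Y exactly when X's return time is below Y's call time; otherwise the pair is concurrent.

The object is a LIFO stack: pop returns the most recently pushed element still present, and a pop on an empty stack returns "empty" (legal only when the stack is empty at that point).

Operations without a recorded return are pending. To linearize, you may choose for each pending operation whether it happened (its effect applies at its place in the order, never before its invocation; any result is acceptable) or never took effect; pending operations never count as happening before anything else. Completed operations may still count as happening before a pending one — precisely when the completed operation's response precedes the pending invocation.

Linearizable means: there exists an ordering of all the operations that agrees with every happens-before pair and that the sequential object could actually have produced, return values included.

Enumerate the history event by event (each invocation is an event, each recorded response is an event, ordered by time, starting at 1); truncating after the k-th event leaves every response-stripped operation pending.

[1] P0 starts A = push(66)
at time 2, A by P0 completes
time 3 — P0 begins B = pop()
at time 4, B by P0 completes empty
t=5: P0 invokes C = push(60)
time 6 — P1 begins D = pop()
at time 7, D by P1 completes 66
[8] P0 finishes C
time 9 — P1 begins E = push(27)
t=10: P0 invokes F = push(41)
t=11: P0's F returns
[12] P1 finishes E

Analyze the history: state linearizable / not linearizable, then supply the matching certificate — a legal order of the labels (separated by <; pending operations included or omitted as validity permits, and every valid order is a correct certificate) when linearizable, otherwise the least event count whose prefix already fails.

the violation lands at event 4, B's response at time 4: events 1..3 linearize, events 1..4 do not
the completed operations (2 total) allow one real-time order; the LIFO stack replay rejects it
e.g. A, B: illegal at step 2, since B pop() → empty cannot apply there

not linearizable — minimal violating prefix: 4 events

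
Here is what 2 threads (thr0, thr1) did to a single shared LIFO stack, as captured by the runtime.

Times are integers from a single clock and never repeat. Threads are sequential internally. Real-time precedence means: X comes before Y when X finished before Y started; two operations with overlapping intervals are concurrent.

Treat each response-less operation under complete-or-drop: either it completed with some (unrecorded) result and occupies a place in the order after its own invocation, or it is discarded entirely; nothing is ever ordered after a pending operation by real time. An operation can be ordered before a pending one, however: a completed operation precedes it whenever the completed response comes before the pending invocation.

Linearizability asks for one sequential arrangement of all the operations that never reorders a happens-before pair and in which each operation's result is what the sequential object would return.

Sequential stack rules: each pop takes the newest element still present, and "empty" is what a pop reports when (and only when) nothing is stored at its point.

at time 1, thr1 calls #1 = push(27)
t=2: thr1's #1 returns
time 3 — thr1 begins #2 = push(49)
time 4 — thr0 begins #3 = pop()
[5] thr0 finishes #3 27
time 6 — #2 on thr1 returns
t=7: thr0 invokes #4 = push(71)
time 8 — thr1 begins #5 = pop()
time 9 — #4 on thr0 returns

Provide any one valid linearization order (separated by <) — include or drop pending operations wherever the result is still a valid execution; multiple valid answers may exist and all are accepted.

after step 1 (#1 push(27)): stack <27>
after step 2 (#3 pop() → 27): stack <>
after step 3 (#2 push(49)): stack <49>
after step 4 (#4 push(71)): stack <49,71>

#1 < #3 < #2 < #4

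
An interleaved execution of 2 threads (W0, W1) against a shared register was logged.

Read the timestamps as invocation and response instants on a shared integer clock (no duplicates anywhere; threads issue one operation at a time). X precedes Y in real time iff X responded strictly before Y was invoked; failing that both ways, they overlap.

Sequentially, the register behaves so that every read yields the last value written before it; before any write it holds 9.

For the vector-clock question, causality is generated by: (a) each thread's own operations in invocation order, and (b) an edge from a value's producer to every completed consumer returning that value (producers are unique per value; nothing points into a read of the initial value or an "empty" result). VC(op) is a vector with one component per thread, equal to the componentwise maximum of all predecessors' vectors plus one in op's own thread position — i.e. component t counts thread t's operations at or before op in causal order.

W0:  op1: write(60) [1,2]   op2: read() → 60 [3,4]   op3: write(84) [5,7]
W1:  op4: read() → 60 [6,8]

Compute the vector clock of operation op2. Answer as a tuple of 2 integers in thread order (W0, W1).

invoked at 1, op1 has no predecessors; its own W0 bump gives (1, 0)
from VC(op1)=(1, 0), op4 (invoked 6) maxes components and bumps W1 → (1, 1)
from VC(op1)=(1, 0), op2 (invoked 3) maxes components and bumps W0 → (2, 0)
from VC(op2)=(2, 0), op3 (invoked 5) maxes components and bumps W0 → (3, 0)
target: VC(op2) = (2, 0)

(2, 0)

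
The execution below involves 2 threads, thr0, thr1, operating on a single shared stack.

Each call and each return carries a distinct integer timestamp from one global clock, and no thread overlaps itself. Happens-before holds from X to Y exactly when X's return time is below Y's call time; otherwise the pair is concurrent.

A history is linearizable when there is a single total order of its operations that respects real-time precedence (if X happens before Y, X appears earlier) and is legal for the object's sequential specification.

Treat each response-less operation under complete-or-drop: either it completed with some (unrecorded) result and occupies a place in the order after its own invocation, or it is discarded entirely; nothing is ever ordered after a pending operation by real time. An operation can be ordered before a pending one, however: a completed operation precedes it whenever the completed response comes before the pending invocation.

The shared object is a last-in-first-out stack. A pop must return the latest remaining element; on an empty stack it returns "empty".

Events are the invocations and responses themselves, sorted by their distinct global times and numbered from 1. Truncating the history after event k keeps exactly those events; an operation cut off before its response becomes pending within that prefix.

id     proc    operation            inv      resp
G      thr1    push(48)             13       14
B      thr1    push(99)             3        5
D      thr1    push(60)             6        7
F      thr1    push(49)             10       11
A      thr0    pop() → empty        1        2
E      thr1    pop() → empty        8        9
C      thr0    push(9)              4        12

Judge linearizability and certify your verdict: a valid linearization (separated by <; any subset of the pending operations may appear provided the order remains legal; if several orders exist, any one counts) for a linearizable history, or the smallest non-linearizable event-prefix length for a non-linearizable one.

not linearizable — minimal violating prefix: 9 events

through event 8 a valid linearization exists; event 9 (E responding at time 9) ends that
one real-time candidate order over the 4 completed operations — the stack replay rejects it
every completion of the 1 pending operation (C) was checked; none linearizes
one such order, A, B, D, E (pending dropped), breaks at step 4 where E pop() → empty is illegal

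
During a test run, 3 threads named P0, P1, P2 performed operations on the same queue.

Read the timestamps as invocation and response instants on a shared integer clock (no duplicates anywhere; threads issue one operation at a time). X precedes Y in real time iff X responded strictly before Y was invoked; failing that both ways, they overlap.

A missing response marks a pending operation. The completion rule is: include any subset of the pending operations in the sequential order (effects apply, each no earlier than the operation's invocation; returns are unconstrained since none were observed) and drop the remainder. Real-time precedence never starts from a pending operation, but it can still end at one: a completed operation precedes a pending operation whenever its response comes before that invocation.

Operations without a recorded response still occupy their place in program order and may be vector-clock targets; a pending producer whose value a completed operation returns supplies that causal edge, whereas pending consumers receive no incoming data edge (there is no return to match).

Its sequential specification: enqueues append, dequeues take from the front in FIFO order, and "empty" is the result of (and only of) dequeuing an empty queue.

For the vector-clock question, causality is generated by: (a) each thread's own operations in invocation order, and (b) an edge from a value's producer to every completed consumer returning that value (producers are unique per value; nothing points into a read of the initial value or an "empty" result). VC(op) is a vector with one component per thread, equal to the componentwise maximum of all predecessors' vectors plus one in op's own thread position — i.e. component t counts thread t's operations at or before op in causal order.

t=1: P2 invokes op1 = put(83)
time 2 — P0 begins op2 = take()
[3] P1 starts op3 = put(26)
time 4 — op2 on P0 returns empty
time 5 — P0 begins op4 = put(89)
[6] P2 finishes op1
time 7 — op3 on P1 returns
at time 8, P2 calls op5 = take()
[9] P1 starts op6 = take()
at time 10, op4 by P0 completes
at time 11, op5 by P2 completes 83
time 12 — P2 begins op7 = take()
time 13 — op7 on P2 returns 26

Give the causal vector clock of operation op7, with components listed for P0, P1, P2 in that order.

(0, 1, 3)

VC(op1, invoked at 1): no causal predecessors; +1 on P2 → (0, 0, 1)
VC(op3, invoked at 3): no causal predecessors; +1 on P1 → (0, 1, 0)
VC(op2, invoked at 2): no causal predecessors; +1 on P0 → (1, 0, 0)
from VC(op1)=(0, 0, 1), op5 (invoked 8) maxes components and bumps P2 → (0, 0, 2)
from VC(op3)=(0, 1, 0), op6 (invoked 9) maxes components and bumps P1 → (0, 2, 0)
from VC(op2)=(1, 0, 0), op4 (invoked 5) maxes components and bumps P0 → (2, 0, 0)
from VC(op3)=(0, 1, 0), VC(op5)=(0, 0, 2), op7 (invoked 12) maxes components and bumps P2 → (0, 1, 3)
target: VC(op7) = (0, 1, 3)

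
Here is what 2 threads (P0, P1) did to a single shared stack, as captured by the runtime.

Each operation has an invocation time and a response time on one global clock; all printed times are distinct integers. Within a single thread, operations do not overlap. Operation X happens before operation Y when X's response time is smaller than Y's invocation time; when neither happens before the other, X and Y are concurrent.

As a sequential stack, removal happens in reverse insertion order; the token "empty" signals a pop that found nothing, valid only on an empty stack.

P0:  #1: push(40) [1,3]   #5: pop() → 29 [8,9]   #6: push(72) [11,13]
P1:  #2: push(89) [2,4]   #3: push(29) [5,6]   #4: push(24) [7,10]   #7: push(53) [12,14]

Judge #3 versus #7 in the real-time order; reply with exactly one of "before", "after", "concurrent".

#3 spans [5,6], #7 spans [12,14]
resp(#3)=6 < inv(#7)=12

before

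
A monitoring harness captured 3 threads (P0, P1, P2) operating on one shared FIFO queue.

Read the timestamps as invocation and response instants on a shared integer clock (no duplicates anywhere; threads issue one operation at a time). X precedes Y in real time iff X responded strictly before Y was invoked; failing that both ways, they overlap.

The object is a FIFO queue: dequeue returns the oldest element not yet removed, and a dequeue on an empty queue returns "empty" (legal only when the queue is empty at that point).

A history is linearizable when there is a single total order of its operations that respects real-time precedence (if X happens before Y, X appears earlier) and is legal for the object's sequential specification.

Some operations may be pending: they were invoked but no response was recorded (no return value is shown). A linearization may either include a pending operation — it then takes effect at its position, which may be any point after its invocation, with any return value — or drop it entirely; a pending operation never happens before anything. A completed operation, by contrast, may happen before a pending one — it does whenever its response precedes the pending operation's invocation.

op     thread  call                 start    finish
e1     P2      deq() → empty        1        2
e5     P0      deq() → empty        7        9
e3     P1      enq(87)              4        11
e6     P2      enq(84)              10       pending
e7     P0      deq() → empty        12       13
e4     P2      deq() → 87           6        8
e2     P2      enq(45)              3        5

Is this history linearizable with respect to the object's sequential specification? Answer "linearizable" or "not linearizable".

events 1..8 are fine; event 9 — the response of e5 at time 9 — makes the prefix non-linearizable
4 completed operations, 2 real-time-consistent orders — every FIFO queue replay fails
including or dropping the 1 pending operation (e3) in any combination fails
one such order, e1, e2, e4, e5 (pending dropped), breaks at step 3 where e4 deq() → 87 is illegal
one such order, e1, e2, e5, e4 (pending dropped), breaks at step 3 where e5 deq() → empty is illegal

not linearizable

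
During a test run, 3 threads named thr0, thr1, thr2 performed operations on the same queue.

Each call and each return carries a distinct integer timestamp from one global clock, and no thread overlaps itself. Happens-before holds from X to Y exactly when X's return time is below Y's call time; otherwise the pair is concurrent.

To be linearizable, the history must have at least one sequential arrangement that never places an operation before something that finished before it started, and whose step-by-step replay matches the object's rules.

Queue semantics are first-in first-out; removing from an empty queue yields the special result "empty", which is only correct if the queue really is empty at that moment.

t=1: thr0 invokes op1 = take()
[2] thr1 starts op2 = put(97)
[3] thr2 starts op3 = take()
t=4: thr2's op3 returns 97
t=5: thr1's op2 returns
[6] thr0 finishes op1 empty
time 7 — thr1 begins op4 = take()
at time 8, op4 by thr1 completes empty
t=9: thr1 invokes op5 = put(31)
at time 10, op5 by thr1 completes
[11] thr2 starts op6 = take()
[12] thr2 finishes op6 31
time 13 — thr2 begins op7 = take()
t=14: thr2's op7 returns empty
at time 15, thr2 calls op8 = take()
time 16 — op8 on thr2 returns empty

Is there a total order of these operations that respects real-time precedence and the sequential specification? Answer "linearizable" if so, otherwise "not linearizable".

one valid linearization: op1, op2, op3, op4, op5, op6, op7, op8
1. op1 take() → empty, leaving queue <>
2. op2 put(97), leaving queue <97>
3. op3 take() → 97, leaving queue <>
4. op4 take() → empty, leaving queue <>
5. op5 put(31), leaving queue <31>
6. op6 take() → 31, leaving queue <>
7. op7 take() → empty, leaving queue <>
8. op8 take() → empty, leaving queue <>

linearizable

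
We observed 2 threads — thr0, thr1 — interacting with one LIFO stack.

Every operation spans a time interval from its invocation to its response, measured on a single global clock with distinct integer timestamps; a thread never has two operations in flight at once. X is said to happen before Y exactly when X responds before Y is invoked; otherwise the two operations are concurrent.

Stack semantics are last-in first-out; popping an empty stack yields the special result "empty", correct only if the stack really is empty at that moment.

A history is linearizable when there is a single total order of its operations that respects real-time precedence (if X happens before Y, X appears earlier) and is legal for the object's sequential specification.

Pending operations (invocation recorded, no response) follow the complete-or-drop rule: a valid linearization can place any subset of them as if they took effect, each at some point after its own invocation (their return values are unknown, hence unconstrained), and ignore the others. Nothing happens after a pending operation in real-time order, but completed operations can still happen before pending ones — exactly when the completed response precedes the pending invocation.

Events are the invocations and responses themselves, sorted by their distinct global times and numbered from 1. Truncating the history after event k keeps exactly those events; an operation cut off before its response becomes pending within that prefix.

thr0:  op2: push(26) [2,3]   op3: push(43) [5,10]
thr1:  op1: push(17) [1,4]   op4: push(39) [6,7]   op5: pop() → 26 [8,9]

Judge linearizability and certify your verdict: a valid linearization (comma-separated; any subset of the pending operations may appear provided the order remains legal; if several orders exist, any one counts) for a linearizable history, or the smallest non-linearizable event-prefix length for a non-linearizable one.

not linearizable — minimal violating prefix: 9 events

already the first 9 events (up to op5's response at time 9) admit no linearization; the first 8 still do
4 completed operations, 2 real-time-consistent orders — every LIFO stack replay fails
no completion choice of the 1 pending operation (op3) rescues it — every subset was tried
e.g. op1, op2, op4, op5 (pending dropped): illegal at step 4, since op5 pop() → 26 cannot apply there
e.g. op2, op1, op4, op5 (pending dropped): illegal at step 4, since op5 pop() → 26 cannot apply there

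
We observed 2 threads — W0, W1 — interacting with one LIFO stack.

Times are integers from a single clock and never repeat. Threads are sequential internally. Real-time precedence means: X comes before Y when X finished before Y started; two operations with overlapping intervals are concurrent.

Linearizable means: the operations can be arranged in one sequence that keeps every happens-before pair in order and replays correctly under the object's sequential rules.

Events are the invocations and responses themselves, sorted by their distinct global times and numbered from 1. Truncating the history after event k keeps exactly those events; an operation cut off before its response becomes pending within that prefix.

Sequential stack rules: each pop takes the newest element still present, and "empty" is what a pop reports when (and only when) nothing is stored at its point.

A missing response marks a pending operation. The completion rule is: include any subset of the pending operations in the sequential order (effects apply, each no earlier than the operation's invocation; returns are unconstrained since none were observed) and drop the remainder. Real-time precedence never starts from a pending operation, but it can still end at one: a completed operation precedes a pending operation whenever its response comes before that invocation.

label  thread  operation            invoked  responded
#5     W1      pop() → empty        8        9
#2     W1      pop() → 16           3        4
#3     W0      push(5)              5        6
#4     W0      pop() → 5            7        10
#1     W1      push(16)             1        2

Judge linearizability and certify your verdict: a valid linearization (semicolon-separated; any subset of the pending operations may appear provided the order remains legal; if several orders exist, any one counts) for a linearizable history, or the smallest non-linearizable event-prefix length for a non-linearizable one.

step 1: #1 push(16) — stack <16>
step 2: #2 pop() → 16 — stack <>
step 3: #3 push(5) — stack <5>
step 4: #4 pop() → 5 — stack <>
step 5: #5 pop() → empty — stack <>

linearizable — witness: #1; #2; #3; #4; #5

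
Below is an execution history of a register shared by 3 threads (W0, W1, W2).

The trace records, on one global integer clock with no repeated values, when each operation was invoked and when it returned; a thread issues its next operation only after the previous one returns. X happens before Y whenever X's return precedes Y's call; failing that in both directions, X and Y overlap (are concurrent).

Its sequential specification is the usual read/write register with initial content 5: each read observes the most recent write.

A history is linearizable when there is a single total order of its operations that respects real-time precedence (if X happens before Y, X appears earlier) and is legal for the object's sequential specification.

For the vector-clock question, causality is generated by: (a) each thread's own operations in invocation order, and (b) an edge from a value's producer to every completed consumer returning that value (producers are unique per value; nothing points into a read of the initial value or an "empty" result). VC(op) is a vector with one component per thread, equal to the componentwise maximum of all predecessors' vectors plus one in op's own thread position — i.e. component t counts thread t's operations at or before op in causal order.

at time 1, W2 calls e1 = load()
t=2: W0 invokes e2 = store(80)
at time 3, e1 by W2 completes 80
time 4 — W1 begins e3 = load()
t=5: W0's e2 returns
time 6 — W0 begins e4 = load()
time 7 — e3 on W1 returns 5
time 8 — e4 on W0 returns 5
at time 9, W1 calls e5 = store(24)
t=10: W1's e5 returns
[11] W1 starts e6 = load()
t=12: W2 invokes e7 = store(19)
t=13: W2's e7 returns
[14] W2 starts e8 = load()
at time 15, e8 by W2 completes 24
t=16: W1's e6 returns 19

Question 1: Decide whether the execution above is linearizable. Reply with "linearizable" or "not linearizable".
not linearizable

cut after 6 events: linearizable; cut after 7 events (e3 responds, time 7): not linearizable
3 completed operations, 3 real-time-consistent orders — every register replay fails
completion choices over the 1 pending operation (e4) were checked; none helps
e.g. e1, e2, e3 (pending dropped): illegal at step 1, since e1 load() → 80 cannot apply there
e.g. e1, e3, e2 (pending dropped): illegal at step 1, since e1 load() → 80 cannot apply there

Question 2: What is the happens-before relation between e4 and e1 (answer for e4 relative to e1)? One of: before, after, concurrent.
Answer: after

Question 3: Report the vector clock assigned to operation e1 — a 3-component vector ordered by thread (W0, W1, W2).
Answer: (1, 0, 1)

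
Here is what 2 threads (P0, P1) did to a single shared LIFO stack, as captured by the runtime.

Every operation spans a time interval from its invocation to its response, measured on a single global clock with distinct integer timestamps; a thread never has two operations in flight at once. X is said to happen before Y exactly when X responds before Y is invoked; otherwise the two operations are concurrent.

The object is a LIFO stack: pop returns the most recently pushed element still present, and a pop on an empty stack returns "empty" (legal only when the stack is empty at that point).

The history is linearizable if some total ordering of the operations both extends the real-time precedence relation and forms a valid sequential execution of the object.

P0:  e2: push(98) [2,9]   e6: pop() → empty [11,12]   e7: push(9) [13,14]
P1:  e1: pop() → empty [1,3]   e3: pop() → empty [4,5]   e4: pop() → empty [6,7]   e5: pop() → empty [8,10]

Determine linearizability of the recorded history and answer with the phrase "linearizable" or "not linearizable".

cut after 11 events: linearizable; cut after 12 events (e6 responds, time 12): not linearizable
the 6 completed operations admit 5 real-time orders; each fails the LIFO stack replay
take e1, e2, e3, e4, e5, e6: step 3 already fails, because e3 pop() → empty cannot occur there
take e1, e3, e2, e4, e5, e6: step 4 already fails, because e4 pop() → empty cannot occur there

not linearizable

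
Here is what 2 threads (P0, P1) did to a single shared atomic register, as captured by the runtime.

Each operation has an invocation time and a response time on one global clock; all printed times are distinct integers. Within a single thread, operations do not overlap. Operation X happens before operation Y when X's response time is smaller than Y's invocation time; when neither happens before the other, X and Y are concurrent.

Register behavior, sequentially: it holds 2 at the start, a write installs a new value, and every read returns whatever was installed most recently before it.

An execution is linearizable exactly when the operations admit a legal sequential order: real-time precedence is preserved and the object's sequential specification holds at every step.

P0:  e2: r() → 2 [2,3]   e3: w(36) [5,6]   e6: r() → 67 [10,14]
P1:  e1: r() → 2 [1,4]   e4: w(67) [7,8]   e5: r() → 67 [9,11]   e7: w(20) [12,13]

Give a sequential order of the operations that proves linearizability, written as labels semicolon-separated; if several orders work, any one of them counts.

step 1: e1 r() → 2 — value 2
step 2: e2 r() → 2 — value 2
step 3: e3 w(36) — value 36
step 4: e4 w(67) — value 67
step 5: e5 r() → 67 — value 67
step 6: e6 r() → 67 — value 67
step 7: e7 w(20) — value 20

e1; e2; e3; e4; e5; e6; e7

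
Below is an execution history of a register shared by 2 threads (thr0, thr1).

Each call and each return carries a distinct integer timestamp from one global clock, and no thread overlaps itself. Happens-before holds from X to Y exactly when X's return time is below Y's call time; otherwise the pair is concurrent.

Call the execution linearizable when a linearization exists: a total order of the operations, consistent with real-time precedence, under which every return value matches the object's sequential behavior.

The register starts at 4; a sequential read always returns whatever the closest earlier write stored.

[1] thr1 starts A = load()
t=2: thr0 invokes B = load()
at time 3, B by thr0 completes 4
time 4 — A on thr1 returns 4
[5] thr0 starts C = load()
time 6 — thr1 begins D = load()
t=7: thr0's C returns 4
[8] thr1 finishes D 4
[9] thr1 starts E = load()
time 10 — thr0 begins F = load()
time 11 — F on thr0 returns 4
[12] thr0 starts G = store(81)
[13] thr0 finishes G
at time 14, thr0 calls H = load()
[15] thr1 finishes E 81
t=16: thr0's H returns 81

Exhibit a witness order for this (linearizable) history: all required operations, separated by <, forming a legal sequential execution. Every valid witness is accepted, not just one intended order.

A < B < C < D < F < G < E < H

step 1: A load() → 4 — value 4
step 2: B load() → 4 — value 4
step 3: C load() → 4 — value 4
step 4: D load() → 4 — value 4
step 5: F load() → 4 — value 4
step 6: G store(81) — value 81
step 7: E load() → 81 — value 81
step 8: H load() → 81 — value 81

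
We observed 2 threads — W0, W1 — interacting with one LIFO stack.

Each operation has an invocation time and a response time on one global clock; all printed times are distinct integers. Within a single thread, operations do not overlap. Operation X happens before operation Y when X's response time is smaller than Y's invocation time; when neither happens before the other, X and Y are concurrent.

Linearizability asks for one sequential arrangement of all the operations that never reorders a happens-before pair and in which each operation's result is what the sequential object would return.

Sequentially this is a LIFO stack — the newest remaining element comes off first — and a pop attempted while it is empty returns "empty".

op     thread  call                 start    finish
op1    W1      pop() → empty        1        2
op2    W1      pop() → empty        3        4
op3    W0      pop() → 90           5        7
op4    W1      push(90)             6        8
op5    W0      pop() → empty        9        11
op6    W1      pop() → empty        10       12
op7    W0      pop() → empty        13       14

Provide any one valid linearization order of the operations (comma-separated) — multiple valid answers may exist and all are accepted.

step 1: op1 pop() → empty — stack <>
step 2: op2 pop() → empty — stack <>
step 3: op4 push(90) — stack <90>
step 4: op3 pop() → 90 — stack <>
step 5: op5 pop() → empty — stack <>
step 6: op6 pop() → empty — stack <>
step 7: op7 pop() → empty — stack <>

op1, op2, op4, op3, op5, op6, op7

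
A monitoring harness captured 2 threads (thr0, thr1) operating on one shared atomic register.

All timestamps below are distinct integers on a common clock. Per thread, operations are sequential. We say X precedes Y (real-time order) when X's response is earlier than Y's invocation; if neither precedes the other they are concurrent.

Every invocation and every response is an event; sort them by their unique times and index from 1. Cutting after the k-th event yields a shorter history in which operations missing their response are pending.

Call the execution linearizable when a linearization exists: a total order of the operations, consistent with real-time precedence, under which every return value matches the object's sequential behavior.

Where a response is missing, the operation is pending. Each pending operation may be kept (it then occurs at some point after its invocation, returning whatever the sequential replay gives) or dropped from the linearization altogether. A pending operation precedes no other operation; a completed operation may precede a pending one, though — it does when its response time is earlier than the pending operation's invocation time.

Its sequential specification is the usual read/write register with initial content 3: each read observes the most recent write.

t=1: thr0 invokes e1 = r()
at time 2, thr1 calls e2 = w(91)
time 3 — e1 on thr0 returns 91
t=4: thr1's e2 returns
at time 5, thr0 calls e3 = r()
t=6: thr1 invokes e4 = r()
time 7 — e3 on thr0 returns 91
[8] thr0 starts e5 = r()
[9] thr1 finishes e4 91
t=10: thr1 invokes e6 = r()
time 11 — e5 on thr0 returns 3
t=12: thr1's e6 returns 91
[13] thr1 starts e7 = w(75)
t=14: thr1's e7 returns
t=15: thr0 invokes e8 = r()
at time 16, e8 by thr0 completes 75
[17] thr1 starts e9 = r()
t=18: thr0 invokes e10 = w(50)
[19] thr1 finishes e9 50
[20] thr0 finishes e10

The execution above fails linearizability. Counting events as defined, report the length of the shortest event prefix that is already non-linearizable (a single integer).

events 1..10 are linearizable, e.g. via e2, e1, e3, e4:
after step 1 (e2 w(91)): value 91
after step 2 (e1 r() → 91): value 91
after step 3 (e3 r() → 91): value 91
after step 4 (e4 r() → 91): value 91
at event 11 (e5's time-11 response) nothing linearizes any more
every completion of the 1 pending operation (e6) was checked; none linearizes
e.g. e1, e2, e3, e4, e5 (pending dropped): illegal at step 1, since e1 r() → 91 cannot apply there
e.g. e1, e2, e3, e5, e4 (pending dropped): illegal at step 1, since e1 r() → 91 cannot apply there

11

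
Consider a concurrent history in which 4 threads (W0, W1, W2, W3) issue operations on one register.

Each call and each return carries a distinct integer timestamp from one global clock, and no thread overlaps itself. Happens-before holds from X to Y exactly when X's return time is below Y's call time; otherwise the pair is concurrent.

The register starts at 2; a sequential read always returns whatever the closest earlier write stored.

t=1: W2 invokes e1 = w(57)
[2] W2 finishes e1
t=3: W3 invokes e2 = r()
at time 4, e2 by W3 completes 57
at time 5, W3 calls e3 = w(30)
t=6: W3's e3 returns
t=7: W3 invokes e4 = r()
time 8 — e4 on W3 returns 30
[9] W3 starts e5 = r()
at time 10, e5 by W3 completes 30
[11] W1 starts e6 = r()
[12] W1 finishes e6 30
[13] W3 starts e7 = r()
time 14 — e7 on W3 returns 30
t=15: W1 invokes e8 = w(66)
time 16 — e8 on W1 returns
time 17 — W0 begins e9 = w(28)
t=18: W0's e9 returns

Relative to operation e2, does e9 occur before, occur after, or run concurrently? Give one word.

e9 spans [17,18], e2 spans [3,4]
resp(e2)=4 < inv(e9)=17

after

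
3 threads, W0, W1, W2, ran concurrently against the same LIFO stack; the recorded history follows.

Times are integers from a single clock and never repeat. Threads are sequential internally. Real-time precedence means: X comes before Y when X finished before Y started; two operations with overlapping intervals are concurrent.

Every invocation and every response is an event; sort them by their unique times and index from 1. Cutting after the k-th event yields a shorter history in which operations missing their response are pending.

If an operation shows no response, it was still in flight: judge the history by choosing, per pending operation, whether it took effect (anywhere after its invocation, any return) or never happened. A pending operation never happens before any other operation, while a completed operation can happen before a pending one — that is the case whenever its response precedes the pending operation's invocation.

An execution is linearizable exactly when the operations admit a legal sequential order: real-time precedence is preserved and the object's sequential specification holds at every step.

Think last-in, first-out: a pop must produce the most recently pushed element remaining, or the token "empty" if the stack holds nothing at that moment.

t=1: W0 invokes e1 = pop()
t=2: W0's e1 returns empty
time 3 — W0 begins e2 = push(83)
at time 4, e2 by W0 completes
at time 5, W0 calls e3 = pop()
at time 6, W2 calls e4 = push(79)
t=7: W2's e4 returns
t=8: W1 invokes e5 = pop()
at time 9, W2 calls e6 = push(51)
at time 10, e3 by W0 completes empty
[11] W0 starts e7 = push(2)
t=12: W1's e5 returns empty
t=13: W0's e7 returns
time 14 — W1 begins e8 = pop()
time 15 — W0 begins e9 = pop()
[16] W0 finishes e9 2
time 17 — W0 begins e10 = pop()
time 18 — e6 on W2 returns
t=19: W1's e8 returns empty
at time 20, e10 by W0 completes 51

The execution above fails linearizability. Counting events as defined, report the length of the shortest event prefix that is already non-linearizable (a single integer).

10

a valid linearization of events 1..9 exists, for instance e1, e2, e3, e4:
after step 1 (e1 pop() → empty): stack <>
after step 2 (e2 push(83)): stack <83>
after step 3 (e3 pop() (pending, included)): stack <>
after step 4 (e4 push(79)): stack <79>
once event 10 joins (e3's response, time 10), exhaustive search finds no witness
including or dropping the 2 pending operations (e5, e6) in any combination fails
take e1, e2, e3, e4 (pending dropped): step 3 already fails, because e3 pop() → empty cannot occur there
take e1, e2, e4, e3 (pending dropped): step 4 already fails, because e3 pop() → empty cannot occur there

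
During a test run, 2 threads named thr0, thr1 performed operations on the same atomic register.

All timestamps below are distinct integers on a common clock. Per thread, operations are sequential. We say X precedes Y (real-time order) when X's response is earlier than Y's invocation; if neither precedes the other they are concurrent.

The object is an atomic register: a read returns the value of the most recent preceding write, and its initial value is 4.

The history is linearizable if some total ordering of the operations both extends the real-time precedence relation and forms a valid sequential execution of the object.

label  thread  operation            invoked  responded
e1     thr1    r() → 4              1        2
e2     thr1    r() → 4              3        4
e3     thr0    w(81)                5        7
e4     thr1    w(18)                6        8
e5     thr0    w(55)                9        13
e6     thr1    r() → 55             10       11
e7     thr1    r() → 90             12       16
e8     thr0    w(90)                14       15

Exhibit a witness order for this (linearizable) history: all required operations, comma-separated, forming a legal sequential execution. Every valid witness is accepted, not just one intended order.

e1, e2, e3, e4, e5, e6, e8, e7

step 1: e1 r() → 4 — value 4
step 2: e2 r() → 4 — value 4
step 3: e3 w(81) — value 81
step 4: e4 w(18) — value 18
step 5: e5 w(55) — value 55
step 6: e6 r() → 55 — value 55
step 7: e8 w(90) — value 90
step 8: e7 r() → 90 — value 90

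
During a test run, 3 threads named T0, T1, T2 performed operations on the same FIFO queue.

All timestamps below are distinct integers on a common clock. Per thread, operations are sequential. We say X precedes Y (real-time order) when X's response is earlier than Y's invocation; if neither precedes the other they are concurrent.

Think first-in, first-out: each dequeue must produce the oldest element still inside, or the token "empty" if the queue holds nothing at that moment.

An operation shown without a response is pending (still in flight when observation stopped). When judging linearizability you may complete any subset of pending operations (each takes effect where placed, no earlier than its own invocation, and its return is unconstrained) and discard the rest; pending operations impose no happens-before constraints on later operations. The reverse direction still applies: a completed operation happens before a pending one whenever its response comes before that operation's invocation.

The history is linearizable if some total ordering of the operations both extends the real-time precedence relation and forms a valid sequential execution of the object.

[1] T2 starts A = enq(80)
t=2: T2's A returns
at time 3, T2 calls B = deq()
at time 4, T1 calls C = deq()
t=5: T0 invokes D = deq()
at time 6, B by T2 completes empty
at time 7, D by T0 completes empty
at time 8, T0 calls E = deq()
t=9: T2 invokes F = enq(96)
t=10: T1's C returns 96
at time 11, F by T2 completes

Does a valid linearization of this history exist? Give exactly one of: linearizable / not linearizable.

through event 9 a valid linearization exists; event 10 (C responding at time 10) ends that
every one of the 6 real-time-consistent orders over 4 completed FIFO queue ops fails the sequential spec
including or dropping the 2 pending operations (E, F) in any combination fails
for example A, B, C, D (pending dropped) fails at step 2: B deq() → empty is not legal there
for example A, B, D, C (pending dropped) fails at step 2: B deq() → empty is not legal there

not linearizable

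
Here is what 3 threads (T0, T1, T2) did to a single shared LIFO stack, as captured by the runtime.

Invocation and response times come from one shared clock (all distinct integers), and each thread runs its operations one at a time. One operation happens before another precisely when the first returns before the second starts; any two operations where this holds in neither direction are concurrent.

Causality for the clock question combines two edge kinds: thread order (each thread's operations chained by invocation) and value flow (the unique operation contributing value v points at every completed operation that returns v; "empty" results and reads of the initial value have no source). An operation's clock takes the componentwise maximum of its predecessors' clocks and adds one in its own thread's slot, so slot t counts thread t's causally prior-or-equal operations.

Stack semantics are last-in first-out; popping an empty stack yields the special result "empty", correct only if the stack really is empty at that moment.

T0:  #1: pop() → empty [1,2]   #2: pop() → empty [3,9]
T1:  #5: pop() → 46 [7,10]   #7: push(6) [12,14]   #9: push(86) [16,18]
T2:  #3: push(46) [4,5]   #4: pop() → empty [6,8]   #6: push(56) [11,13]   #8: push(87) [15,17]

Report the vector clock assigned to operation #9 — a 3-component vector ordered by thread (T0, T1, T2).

invoked at 4, #3 has no predecessors; its own T2 bump gives (0, 0, 1)
invoked at 1, #1 has no predecessors; its own T0 bump gives (1, 0, 0)
from VC(#3)=(0, 0, 1), #4 (invoked 6) maxes components and bumps T2 → (0, 0, 2)
from VC(#3)=(0, 0, 1), #5 (invoked 7) maxes components and bumps T1 → (0, 1, 1)
from VC(#1)=(1, 0, 0), #2 (invoked 3) maxes components and bumps T0 → (2, 0, 0)
from VC(#4)=(0, 0, 2), #6 (invoked 11) maxes components and bumps T2 → (0, 0, 3)
from VC(#5)=(0, 1, 1), #7 (invoked 12) maxes components and bumps T1 → (0, 2, 1)
from VC(#6)=(0, 0, 3), #8 (invoked 15) maxes components and bumps T2 → (0, 0, 4)
from VC(#7)=(0, 2, 1), #9 (invoked 16) maxes components and bumps T1 → (0, 3, 1)
target: VC(#9) = (0, 3, 1)

(0, 3, 1)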